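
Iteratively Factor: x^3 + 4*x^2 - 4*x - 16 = (x - 2)*(x^2 + 6*x + 8) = (x - 2)*(x + 4)*(x + 2)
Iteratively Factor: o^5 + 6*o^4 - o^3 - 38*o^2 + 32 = (o + 1)*(o^4 + 5*o^3 - 6*o^2 - 32*o + 32) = (o - 2)*(o + 1)*(o^3 + 7*o^2 + 8*o - 16) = (o - 2)*(o + 1)*(o + 4)*(o^2 + 3*o - 4) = (o - 2)*(o + 1)*(o + 4)^2*(o - 1)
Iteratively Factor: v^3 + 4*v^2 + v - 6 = (v + 3)*(v^2 + v - 2) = (v - 1)*(v + 3)*(v + 2)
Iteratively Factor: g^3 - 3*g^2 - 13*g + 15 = (g + 3)*(g^2 - 6*g + 5) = (g - 5)*(g + 3)*(g - 1)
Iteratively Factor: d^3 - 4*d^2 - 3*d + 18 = (d - 3)*(d^2 - d - 6) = (d - 3)*(d + 2)*(d - 3)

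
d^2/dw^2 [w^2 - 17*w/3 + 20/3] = 2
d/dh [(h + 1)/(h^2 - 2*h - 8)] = (h^2 - 2*h - 2*(h - 1)*(h + 1) - 8)/(-h^2 + 2*h + 8)^2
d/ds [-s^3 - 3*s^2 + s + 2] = -3*s^2 - 6*s + 1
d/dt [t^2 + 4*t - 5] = 2*t + 4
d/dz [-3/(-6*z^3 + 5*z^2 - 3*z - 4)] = 3*(-18*z^2 + 10*z - 3)/(6*z^3 - 5*z^2 + 3*z + 4)^2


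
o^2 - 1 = (o - 1)*(o + 1)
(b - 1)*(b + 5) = b^2 + 4*b - 5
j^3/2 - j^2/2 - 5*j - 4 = (j/2 + 1/2)*(j - 4)*(j + 2)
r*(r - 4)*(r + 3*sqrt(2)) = r^3 - 4*r^2 + 3*sqrt(2)*r^2 - 12*sqrt(2)*r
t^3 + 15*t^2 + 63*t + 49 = (t + 1)*(t + 7)^2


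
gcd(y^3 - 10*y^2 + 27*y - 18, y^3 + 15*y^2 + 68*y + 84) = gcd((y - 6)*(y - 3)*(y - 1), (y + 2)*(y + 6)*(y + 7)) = 1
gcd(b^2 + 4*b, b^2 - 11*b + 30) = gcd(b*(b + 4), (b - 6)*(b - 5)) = 1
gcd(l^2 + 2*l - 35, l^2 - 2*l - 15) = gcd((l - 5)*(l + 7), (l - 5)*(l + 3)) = l - 5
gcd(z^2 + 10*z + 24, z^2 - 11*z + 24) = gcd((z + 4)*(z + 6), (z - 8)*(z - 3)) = 1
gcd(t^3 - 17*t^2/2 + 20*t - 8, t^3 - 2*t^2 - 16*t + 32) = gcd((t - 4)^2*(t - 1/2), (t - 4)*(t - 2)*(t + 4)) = t - 4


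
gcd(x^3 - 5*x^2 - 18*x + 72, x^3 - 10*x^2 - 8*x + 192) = x^2 - 2*x - 24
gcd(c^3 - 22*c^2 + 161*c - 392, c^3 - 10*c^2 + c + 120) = c - 8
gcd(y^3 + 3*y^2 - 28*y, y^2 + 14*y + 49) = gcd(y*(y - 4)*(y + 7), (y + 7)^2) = y + 7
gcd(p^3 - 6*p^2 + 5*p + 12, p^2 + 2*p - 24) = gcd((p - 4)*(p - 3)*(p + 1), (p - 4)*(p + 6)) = p - 4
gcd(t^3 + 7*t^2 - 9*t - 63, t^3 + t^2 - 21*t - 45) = t + 3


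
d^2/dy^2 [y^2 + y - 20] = 2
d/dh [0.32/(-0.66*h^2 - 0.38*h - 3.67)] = (0.4224*h + 0.1216)/(0.66*h^2 + 0.38*h + 3.67)^2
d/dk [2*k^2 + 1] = 4*k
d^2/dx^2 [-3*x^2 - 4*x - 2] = -6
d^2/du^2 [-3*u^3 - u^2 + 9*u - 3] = -18*u - 2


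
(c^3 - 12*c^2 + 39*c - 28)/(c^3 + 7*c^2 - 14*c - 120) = (c^2 - 8*c + 7)/(c^2 + 11*c + 30)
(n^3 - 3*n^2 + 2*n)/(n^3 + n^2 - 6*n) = (n - 1)/(n + 3)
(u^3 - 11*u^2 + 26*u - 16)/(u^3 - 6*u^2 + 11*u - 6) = (u - 8)/(u - 3)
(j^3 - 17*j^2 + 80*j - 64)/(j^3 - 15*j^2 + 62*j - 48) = (j - 8)/(j - 6)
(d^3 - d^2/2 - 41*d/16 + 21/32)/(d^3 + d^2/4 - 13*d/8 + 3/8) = (d - 7/4)/(d - 1)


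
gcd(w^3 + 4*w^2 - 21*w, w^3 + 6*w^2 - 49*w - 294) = w + 7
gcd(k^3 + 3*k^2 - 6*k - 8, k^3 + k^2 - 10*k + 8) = k^2 + 2*k - 8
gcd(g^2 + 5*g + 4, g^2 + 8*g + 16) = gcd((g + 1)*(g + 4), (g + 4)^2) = g + 4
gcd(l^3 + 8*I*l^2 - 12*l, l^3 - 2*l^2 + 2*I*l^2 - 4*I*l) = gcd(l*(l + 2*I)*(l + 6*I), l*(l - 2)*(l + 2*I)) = l^2 + 2*I*l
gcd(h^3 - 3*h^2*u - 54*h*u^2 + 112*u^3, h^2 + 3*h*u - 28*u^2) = h + 7*u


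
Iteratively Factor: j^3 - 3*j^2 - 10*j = (j)*(j^2 - 3*j - 10) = j*(j - 5)*(j + 2)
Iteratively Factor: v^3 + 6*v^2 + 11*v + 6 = (v + 1)*(v^2 + 5*v + 6) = (v + 1)*(v + 3)*(v + 2)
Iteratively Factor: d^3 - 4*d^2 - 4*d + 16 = (d + 2)*(d^2 - 6*d + 8) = (d - 2)*(d + 2)*(d - 4)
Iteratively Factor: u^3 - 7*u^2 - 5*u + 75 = (u + 3)*(u^2 - 10*u + 25) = (u - 5)*(u + 3)*(u - 5)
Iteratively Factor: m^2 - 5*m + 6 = (m - 2)*(m - 3)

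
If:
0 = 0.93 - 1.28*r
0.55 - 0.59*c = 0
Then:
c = 0.93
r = 0.73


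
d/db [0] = 0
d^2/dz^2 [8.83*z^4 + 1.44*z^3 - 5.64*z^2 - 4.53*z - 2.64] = 105.96*z^2 + 8.64*z - 11.28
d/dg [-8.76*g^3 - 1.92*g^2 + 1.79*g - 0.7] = -26.28*g^2 - 3.84*g + 1.79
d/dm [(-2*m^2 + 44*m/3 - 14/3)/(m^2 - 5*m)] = 14*(-m^2 + 2*m - 5)/(3*m^2*(m^2 - 10*m + 25))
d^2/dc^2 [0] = 0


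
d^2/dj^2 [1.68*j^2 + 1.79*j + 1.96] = 3.36000000000000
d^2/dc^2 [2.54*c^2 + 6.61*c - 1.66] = 5.08000000000000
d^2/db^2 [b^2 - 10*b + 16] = 2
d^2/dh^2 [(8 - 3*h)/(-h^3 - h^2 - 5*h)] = 2*(9*h^5 - 39*h^4 - 76*h^3 - 144*h^2 - 120*h - 200)/(h^3*(h^6 + 3*h^5 + 18*h^4 + 31*h^3 + 90*h^2 + 75*h + 125))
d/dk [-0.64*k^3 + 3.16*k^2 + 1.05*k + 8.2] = -1.92*k^2 + 6.32*k + 1.05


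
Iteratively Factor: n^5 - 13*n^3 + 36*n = (n)*(n^4 - 13*n^2 + 36) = n*(n - 3)*(n^3 + 3*n^2 - 4*n - 12) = n*(n - 3)*(n + 3)*(n^2 - 4) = n*(n - 3)*(n - 2)*(n + 3)*(n + 2)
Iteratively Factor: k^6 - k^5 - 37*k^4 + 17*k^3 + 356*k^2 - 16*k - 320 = (k - 1)*(k^5 - 37*k^3 - 20*k^2 + 336*k + 320) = (k - 1)*(k + 4)*(k^4 - 4*k^3 - 21*k^2 + 64*k + 80) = (k - 5)*(k - 1)*(k + 4)*(k^3 + k^2 - 16*k - 16) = (k - 5)*(k - 4)*(k - 1)*(k + 4)*(k^2 + 5*k + 4) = (k - 5)*(k - 4)*(k - 1)*(k + 4)^2*(k + 1)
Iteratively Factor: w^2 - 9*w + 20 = (w - 5)*(w - 4)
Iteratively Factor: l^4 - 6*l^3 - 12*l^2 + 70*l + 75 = (l - 5)*(l^3 - l^2 - 17*l - 15) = (l - 5)*(l + 1)*(l^2 - 2*l - 15) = (l - 5)^2*(l + 1)*(l + 3)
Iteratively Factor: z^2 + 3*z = (z)*(z + 3)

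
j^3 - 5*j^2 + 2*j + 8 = (j - 4)*(j - 2)*(j + 1)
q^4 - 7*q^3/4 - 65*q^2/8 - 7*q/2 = q*(q - 4)*(q + 1/2)*(q + 7/4)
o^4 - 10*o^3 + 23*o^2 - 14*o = o*(o - 7)*(o - 2)*(o - 1)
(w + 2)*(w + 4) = w^2 + 6*w + 8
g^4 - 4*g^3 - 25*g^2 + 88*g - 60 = (g - 6)*(g - 2)*(g - 1)*(g + 5)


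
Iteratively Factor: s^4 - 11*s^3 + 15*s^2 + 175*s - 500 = (s - 5)*(s^3 - 6*s^2 - 15*s + 100) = (s - 5)^2*(s^2 - s - 20) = (s - 5)^2*(s + 4)*(s - 5)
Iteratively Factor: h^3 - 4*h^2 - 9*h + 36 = (h - 4)*(h^2 - 9) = (h - 4)*(h - 3)*(h + 3)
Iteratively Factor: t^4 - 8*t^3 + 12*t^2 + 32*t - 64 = (t + 2)*(t^3 - 10*t^2 + 32*t - 32) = (t - 4)*(t + 2)*(t^2 - 6*t + 8) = (t - 4)^2*(t + 2)*(t - 2)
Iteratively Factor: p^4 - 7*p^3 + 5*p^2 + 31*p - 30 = (p - 5)*(p^3 - 2*p^2 - 5*p + 6) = (p - 5)*(p + 2)*(p^2 - 4*p + 3) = (p - 5)*(p - 3)*(p + 2)*(p - 1)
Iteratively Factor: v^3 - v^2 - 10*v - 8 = (v - 4)*(v^2 + 3*v + 2) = (v - 4)*(v + 2)*(v + 1)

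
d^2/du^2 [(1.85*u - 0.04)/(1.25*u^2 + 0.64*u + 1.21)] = ((1.85*u - 0.04)*(2.5*u + 0.64)*(5.0*u + 1.28) - (13.875*u + 2.268)*(1.25*u^2 + 0.64*u + 1.21))/(1.25*u^2 + 0.64*u + 1.21)^3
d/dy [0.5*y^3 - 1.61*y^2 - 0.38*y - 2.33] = 1.5*y^2 - 3.22*y - 0.38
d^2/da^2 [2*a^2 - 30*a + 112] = 4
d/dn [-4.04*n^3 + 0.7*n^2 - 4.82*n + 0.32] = -12.12*n^2 + 1.4*n - 4.82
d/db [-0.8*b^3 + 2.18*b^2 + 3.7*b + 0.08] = -2.4*b^2 + 4.36*b + 3.7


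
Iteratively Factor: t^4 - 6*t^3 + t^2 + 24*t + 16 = (t + 1)*(t^3 - 7*t^2 + 8*t + 16) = (t - 4)*(t + 1)*(t^2 - 3*t - 4) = (t - 4)^2*(t + 1)*(t + 1)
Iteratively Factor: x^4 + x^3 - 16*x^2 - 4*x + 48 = (x + 4)*(x^3 - 3*x^2 - 4*x + 12) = (x - 3)*(x + 4)*(x^2 - 4) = (x - 3)*(x + 2)*(x + 4)*(x - 2)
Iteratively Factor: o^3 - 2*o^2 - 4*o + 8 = (o - 2)*(o^2 - 4) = (o - 2)*(o + 2)*(o - 2)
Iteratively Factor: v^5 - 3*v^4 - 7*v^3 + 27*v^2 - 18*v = (v - 3)*(v^4 - 7*v^2 + 6*v) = (v - 3)*(v + 3)*(v^3 - 3*v^2 + 2*v) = v*(v - 3)*(v + 3)*(v^2 - 3*v + 2) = v*(v - 3)*(v - 1)*(v + 3)*(v - 2)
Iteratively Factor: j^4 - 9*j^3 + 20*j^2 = (j - 5)*(j^3 - 4*j^2) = (j - 5)*(j - 4)*(j^2) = j*(j - 5)*(j - 4)*(j)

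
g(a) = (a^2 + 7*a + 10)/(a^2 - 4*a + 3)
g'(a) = (4 - 2*a)*(a^2 + 7*a + 10)/(a^2 - 4*a + 3)^2 + (2*a + 7)/(a^2 - 4*a + 3) = (-11*a^2 - 14*a + 61)/(a^4 - 8*a^3 + 22*a^2 - 24*a + 9)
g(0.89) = 73.34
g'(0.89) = 739.31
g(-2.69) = -0.08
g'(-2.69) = 0.04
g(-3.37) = -0.08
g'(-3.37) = -0.02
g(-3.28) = -0.08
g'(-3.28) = -0.02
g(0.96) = 216.20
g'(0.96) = 5620.19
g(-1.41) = 0.20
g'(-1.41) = 0.52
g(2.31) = -34.86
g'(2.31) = -36.76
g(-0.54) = 1.19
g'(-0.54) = 2.20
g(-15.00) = 0.45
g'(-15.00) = -0.03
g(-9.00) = 0.23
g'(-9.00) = -0.05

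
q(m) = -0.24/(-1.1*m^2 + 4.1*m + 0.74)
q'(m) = -0.24*(2.2*m - 4.1)/(-1.1*m^2 + 4.1*m + 0.74)^2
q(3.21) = -0.09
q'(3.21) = -0.11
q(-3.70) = 0.01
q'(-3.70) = 0.00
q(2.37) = -0.06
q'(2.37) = -0.01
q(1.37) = -0.06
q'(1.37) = 0.01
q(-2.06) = 0.02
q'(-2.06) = 0.01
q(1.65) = -0.05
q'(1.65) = 0.01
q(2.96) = -0.07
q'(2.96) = -0.06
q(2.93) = -0.07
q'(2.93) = -0.05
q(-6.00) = 0.00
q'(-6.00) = 0.00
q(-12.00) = 0.00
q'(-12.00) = 0.00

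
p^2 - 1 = (p - 1)*(p + 1)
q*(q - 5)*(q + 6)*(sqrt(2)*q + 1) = sqrt(2)*q^4 + q^3 + sqrt(2)*q^3 - 30*sqrt(2)*q^2 + q^2 - 30*q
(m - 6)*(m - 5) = m^2 - 11*m + 30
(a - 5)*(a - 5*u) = a^2 - 5*a*u - 5*a + 25*u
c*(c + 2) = c^2 + 2*c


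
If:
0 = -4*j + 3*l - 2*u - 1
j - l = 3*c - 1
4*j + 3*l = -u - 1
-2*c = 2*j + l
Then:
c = 1/4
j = -1/4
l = 0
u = 0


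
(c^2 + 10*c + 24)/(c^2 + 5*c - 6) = (c + 4)/(c - 1)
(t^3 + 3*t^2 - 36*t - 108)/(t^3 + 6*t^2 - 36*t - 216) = (t + 3)/(t + 6)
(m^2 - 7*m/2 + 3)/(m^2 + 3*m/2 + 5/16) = 8*(2*m^2 - 7*m + 6)/(16*m^2 + 24*m + 5)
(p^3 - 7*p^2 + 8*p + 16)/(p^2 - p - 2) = (p^2 - 8*p + 16)/(p - 2)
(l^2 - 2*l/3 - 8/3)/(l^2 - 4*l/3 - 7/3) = (-3*l^2 + 2*l + 8)/(-3*l^2 + 4*l + 7)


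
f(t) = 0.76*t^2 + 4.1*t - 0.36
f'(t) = 1.52*t + 4.1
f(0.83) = 3.57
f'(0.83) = 5.36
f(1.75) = 9.14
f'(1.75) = 6.76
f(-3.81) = -4.95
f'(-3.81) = -1.69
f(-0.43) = -1.98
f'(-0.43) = 3.45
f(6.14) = 53.47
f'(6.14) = 13.43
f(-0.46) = -2.09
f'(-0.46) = 3.40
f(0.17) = 0.36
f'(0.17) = 4.36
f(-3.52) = -5.38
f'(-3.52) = -1.25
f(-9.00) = 24.30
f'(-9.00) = -9.58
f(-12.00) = 59.88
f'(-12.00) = -14.14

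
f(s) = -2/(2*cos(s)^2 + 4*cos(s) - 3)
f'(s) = -2*(4*sin(s)*cos(s) + 4*sin(s))/(2*cos(s)^2 + 4*cos(s) - 3)^2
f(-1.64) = 0.61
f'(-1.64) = 0.70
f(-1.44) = 0.82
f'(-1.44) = 1.50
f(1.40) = 0.88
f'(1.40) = -1.80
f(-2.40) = 0.41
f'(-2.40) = 0.06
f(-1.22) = 1.44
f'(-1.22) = 5.23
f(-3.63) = 0.40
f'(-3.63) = -0.02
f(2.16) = 0.43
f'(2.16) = -0.14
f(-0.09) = -0.67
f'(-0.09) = 0.16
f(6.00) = -0.75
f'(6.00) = 0.61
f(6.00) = -0.75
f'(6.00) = 0.61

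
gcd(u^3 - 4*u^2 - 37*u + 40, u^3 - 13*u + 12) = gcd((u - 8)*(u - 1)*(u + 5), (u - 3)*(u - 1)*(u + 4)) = u - 1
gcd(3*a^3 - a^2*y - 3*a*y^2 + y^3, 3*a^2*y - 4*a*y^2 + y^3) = 3*a^2 - 4*a*y + y^2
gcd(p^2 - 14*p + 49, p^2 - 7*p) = p - 7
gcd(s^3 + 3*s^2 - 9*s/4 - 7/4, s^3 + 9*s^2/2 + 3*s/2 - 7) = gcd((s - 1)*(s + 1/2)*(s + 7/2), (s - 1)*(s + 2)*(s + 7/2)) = s^2 + 5*s/2 - 7/2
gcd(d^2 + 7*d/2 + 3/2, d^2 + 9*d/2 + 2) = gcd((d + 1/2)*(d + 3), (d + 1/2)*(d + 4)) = d + 1/2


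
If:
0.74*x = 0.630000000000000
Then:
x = 0.85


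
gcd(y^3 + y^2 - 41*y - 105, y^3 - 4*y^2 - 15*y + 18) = y + 3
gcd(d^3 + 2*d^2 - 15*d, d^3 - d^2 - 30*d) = d^2 + 5*d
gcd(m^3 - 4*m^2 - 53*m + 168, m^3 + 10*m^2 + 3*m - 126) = m^2 + 4*m - 21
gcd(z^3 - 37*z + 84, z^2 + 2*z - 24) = z - 4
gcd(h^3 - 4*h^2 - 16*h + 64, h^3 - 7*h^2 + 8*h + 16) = h^2 - 8*h + 16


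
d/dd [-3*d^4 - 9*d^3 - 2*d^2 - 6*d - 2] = -12*d^3 - 27*d^2 - 4*d - 6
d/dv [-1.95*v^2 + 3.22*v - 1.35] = 3.22 - 3.9*v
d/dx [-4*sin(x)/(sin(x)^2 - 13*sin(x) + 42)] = 4*(sin(x)^2 - 42)*cos(x)/((sin(x) - 7)^2*(sin(x) - 6)^2)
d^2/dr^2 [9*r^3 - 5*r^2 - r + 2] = 54*r - 10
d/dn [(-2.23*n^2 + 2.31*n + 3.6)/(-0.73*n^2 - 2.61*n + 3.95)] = (7.5066*n^2 - 12.361*n + 18.5205)/(0.5329*n^4 + 3.8106*n^3 + 1.0451*n^2 - 20.619*n + 15.6025)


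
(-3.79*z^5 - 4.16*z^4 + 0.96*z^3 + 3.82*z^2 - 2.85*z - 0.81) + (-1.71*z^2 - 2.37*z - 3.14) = -3.79*z^5 - 4.16*z^4 + 0.96*z^3 + 2.11*z^2 - 5.22*z - 3.95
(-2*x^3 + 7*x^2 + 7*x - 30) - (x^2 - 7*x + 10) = -2*x^3 + 6*x^2 + 14*x - 40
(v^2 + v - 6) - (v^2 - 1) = v - 5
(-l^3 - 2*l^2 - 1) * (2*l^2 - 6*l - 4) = -2*l^5 + 2*l^4 + 16*l^3 + 6*l^2 + 6*l + 4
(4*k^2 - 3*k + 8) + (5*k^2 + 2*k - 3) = 9*k^2 - k + 5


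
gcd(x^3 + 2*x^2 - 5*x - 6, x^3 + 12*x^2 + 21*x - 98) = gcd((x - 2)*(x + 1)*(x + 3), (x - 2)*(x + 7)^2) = x - 2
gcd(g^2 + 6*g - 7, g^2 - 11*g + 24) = 1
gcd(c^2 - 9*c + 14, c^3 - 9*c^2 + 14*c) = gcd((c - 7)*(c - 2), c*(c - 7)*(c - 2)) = c^2 - 9*c + 14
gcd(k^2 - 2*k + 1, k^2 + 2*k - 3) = k - 1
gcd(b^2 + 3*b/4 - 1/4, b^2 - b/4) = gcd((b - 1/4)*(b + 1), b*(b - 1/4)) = b - 1/4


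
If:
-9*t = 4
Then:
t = -4/9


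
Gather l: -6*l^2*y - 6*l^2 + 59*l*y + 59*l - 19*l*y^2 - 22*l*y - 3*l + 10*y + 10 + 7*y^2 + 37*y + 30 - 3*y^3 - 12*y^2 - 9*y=l^2*(-6*y - 6) + l*(-19*y^2 + 37*y + 56) - 3*y^3 - 5*y^2 + 38*y + 40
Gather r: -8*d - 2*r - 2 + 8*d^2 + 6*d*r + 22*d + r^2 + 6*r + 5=8*d^2 + 14*d + r^2 + r*(6*d + 4) + 3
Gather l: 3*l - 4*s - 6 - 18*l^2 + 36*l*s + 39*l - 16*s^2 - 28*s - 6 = -18*l^2 + l*(36*s + 42) - 16*s^2 - 32*s - 12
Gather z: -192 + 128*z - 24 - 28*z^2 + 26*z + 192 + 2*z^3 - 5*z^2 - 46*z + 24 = 2*z^3 - 33*z^2 + 108*z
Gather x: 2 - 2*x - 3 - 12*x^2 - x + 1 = -12*x^2 - 3*x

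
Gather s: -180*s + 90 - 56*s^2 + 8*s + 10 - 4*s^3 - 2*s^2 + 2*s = -4*s^3 - 58*s^2 - 170*s + 100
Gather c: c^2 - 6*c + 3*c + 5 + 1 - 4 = c^2 - 3*c + 2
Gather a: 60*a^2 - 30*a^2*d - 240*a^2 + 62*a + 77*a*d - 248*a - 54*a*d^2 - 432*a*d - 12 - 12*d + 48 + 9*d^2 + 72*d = a^2*(-30*d - 180) + a*(-54*d^2 - 355*d - 186) + 9*d^2 + 60*d + 36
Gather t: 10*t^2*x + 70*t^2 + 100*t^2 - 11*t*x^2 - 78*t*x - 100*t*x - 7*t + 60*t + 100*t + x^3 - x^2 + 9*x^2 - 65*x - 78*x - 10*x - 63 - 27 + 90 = t^2*(10*x + 170) + t*(-11*x^2 - 178*x + 153) + x^3 + 8*x^2 - 153*x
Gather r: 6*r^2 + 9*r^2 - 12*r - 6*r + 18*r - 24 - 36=15*r^2 - 60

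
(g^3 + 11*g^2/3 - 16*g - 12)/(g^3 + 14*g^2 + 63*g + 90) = (g^2 - 7*g/3 - 2)/(g^2 + 8*g + 15)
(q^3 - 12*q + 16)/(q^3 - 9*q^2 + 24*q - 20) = (q + 4)/(q - 5)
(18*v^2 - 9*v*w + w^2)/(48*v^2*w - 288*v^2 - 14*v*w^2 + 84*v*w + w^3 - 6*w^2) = (3*v - w)/(8*v*w - 48*v - w^2 + 6*w)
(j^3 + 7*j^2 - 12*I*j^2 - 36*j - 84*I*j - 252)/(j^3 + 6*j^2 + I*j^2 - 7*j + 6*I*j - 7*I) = (j^2 - 12*I*j - 36)/(j^2 + j*(-1 + I) - I)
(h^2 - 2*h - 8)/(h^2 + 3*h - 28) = (h + 2)/(h + 7)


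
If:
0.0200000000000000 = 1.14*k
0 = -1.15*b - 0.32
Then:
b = -0.28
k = 0.02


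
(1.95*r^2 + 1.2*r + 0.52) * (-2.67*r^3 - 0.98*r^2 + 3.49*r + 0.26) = -5.2065*r^5 - 5.115*r^4 + 4.2411*r^3 + 4.1854*r^2 + 2.1268*r + 0.1352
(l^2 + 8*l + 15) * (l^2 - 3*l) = l^4 + 5*l^3 - 9*l^2 - 45*l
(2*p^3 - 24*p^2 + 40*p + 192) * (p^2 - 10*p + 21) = 2*p^5 - 44*p^4 + 322*p^3 - 712*p^2 - 1080*p + 4032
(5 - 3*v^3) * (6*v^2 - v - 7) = -18*v^5 + 3*v^4 + 21*v^3 + 30*v^2 - 5*v - 35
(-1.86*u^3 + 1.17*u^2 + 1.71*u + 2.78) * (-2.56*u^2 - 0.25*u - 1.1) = 4.7616*u^5 - 2.5302*u^4 - 2.6241*u^3 - 8.8313*u^2 - 2.576*u - 3.058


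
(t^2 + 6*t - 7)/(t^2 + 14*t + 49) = (t - 1)/(t + 7)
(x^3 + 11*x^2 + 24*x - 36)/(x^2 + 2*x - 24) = (x^2 + 5*x - 6)/(x - 4)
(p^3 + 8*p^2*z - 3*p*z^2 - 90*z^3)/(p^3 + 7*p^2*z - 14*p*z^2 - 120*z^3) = (-p + 3*z)/(-p + 4*z)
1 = 1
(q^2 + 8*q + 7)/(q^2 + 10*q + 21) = (q + 1)/(q + 3)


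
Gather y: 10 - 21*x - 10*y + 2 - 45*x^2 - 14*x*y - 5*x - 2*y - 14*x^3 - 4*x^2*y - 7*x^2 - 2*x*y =-14*x^3 - 52*x^2 - 26*x + y*(-4*x^2 - 16*x - 12) + 12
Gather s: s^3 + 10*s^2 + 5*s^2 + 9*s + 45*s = s^3 + 15*s^2 + 54*s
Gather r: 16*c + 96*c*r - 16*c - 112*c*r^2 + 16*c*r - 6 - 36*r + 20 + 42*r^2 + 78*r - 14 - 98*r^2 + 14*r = r^2*(-112*c - 56) + r*(112*c + 56)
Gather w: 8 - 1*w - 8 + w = 0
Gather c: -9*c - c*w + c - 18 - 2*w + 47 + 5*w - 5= c*(-w - 8) + 3*w + 24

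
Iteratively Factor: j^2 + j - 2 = (j + 2)*(j - 1)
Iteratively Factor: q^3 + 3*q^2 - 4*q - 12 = (q - 2)*(q^2 + 5*q + 6) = (q - 2)*(q + 2)*(q + 3)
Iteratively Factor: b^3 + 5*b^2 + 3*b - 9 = (b + 3)*(b^2 + 2*b - 3) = (b + 3)^2*(b - 1)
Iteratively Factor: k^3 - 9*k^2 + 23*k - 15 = (k - 3)*(k^2 - 6*k + 5) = (k - 5)*(k - 3)*(k - 1)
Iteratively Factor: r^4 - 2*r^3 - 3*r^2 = (r + 1)*(r^3 - 3*r^2) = (r - 3)*(r + 1)*(r^2) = r*(r - 3)*(r + 1)*(r)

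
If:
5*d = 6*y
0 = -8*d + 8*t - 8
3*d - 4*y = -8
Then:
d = 24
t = 25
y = 20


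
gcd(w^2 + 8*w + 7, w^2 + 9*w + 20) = 1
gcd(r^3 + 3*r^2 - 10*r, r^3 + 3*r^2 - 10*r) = r^3 + 3*r^2 - 10*r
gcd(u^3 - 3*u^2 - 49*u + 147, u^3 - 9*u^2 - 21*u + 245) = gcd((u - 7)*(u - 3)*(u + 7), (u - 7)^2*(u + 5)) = u - 7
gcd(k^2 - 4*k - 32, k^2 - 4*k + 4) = 1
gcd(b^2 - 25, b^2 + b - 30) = b - 5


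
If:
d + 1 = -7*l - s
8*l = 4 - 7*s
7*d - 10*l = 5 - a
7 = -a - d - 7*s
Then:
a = -2459/130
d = 317/130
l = -89/130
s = 88/65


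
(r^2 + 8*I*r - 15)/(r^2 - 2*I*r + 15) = (r + 5*I)/(r - 5*I)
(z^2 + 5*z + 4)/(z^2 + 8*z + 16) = (z + 1)/(z + 4)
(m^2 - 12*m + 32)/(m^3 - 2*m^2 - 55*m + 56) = (m - 4)/(m^2 + 6*m - 7)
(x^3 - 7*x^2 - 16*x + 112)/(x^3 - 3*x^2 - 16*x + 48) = (x - 7)/(x - 3)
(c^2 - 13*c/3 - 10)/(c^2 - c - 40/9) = 3*(c - 6)/(3*c - 8)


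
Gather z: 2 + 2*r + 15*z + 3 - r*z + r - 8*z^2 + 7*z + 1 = 3*r - 8*z^2 + z*(22 - r) + 6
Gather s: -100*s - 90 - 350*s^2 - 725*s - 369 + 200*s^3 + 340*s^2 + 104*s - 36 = 200*s^3 - 10*s^2 - 721*s - 495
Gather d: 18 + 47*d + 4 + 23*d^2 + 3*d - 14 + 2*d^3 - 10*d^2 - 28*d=2*d^3 + 13*d^2 + 22*d + 8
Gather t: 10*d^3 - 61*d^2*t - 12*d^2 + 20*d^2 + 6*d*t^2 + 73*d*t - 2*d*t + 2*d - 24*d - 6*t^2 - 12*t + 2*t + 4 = 10*d^3 + 8*d^2 - 22*d + t^2*(6*d - 6) + t*(-61*d^2 + 71*d - 10) + 4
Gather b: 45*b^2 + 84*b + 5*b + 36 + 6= 45*b^2 + 89*b + 42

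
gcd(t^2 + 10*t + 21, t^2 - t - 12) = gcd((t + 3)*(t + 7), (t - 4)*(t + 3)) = t + 3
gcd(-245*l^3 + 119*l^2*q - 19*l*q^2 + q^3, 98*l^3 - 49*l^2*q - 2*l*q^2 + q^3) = -7*l + q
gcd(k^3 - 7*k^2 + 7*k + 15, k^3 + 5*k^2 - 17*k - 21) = k^2 - 2*k - 3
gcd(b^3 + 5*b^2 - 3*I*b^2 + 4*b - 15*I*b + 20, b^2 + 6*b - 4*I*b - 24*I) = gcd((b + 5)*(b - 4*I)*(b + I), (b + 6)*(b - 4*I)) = b - 4*I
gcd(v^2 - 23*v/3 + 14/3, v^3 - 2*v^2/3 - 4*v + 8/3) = v - 2/3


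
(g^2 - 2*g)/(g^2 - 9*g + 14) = g/(g - 7)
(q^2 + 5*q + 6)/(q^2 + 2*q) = (q + 3)/q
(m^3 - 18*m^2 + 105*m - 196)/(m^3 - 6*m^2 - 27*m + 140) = (m - 7)/(m + 5)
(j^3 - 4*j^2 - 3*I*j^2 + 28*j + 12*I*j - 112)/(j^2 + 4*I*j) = j - 4 - 7*I + 28*I/j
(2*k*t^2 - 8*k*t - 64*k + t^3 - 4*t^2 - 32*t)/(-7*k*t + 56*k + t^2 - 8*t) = (2*k*t + 8*k + t^2 + 4*t)/(-7*k + t)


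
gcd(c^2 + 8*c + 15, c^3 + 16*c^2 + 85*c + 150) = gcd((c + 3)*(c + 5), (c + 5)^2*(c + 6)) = c + 5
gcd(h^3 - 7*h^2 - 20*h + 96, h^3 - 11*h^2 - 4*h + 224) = h^2 - 4*h - 32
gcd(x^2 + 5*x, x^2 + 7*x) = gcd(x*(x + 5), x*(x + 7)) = x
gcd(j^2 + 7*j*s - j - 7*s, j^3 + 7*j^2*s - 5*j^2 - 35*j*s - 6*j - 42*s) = j + 7*s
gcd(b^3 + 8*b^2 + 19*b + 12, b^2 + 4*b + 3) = b^2 + 4*b + 3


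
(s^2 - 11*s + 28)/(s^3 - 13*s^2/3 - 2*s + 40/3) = 3*(s - 7)/(3*s^2 - s - 10)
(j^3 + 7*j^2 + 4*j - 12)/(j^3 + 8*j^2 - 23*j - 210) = (j^2 + j - 2)/(j^2 + 2*j - 35)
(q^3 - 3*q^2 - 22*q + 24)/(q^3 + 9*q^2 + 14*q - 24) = (q - 6)/(q + 6)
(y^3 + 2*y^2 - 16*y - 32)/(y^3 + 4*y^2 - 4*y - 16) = (y - 4)/(y - 2)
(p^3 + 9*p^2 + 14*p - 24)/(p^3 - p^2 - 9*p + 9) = (p^2 + 10*p + 24)/(p^2 - 9)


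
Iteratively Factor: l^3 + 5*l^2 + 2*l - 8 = (l + 4)*(l^2 + l - 2) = (l - 1)*(l + 4)*(l + 2)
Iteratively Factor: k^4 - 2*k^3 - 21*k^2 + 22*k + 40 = (k + 1)*(k^3 - 3*k^2 - 18*k + 40) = (k - 2)*(k + 1)*(k^2 - k - 20) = (k - 2)*(k + 1)*(k + 4)*(k - 5)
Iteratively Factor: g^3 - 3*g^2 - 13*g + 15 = (g + 3)*(g^2 - 6*g + 5) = (g - 1)*(g + 3)*(g - 5)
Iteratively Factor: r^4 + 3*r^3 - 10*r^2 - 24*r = (r + 4)*(r^3 - r^2 - 6*r) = (r + 2)*(r + 4)*(r^2 - 3*r) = r*(r + 2)*(r + 4)*(r - 3)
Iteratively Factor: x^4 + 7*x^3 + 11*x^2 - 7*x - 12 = (x + 4)*(x^3 + 3*x^2 - x - 3) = (x - 1)*(x + 4)*(x^2 + 4*x + 3) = (x - 1)*(x + 1)*(x + 4)*(x + 3)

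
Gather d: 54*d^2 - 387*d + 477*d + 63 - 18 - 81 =54*d^2 + 90*d - 36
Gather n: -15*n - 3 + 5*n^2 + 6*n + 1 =5*n^2 - 9*n - 2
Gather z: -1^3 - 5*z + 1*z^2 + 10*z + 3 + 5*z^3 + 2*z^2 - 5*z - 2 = 5*z^3 + 3*z^2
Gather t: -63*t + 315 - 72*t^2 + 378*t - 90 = -72*t^2 + 315*t + 225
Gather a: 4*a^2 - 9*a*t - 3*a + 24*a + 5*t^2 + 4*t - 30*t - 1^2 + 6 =4*a^2 + a*(21 - 9*t) + 5*t^2 - 26*t + 5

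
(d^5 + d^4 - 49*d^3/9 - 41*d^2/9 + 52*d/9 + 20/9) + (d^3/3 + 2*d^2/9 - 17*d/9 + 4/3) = d^5 + d^4 - 46*d^3/9 - 13*d^2/3 + 35*d/9 + 32/9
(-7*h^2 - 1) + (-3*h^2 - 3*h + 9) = -10*h^2 - 3*h + 8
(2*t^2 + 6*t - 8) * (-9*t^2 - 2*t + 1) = -18*t^4 - 58*t^3 + 62*t^2 + 22*t - 8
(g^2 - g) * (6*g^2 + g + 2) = 6*g^4 - 5*g^3 + g^2 - 2*g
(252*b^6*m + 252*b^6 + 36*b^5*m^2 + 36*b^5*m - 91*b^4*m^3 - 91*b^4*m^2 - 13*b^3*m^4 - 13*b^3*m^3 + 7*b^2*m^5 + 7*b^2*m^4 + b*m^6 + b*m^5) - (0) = 252*b^6*m + 252*b^6 + 36*b^5*m^2 + 36*b^5*m - 91*b^4*m^3 - 91*b^4*m^2 - 13*b^3*m^4 - 13*b^3*m^3 + 7*b^2*m^5 + 7*b^2*m^4 + b*m^6 + b*m^5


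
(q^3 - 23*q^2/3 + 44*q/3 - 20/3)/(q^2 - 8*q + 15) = (3*q^2 - 8*q + 4)/(3*(q - 3))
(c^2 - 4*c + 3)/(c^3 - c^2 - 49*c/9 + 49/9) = 9*(c - 3)/(9*c^2 - 49)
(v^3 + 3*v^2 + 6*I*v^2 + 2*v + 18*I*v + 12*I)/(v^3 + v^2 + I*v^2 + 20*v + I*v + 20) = (v^2 + v*(2 + 6*I) + 12*I)/(v^2 + I*v + 20)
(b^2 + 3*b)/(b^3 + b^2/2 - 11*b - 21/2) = 2*b/(2*b^2 - 5*b - 7)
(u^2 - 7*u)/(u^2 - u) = (u - 7)/(u - 1)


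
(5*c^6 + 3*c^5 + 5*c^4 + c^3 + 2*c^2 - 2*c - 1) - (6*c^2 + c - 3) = 5*c^6 + 3*c^5 + 5*c^4 + c^3 - 4*c^2 - 3*c + 2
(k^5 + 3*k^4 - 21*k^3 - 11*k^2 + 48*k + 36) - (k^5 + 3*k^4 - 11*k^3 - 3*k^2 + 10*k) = -10*k^3 - 8*k^2 + 38*k + 36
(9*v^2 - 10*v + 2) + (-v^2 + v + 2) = 8*v^2 - 9*v + 4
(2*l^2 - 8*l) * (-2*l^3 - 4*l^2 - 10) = -4*l^5 + 8*l^4 + 32*l^3 - 20*l^2 + 80*l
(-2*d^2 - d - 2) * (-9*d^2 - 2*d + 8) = 18*d^4 + 13*d^3 + 4*d^2 - 4*d - 16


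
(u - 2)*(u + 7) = u^2 + 5*u - 14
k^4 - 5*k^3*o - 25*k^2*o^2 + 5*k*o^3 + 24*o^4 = (k - 8*o)*(k - o)*(k + o)*(k + 3*o)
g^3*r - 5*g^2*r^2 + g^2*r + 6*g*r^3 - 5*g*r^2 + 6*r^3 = (g - 3*r)*(g - 2*r)*(g*r + r)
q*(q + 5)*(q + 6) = q^3 + 11*q^2 + 30*q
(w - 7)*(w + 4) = w^2 - 3*w - 28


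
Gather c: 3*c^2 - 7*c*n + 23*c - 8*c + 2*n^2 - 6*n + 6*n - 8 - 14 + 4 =3*c^2 + c*(15 - 7*n) + 2*n^2 - 18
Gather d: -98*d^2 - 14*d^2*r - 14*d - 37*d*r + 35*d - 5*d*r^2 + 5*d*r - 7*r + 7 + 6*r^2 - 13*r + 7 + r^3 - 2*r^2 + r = d^2*(-14*r - 98) + d*(-5*r^2 - 32*r + 21) + r^3 + 4*r^2 - 19*r + 14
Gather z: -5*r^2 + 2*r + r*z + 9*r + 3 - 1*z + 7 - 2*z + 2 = -5*r^2 + 11*r + z*(r - 3) + 12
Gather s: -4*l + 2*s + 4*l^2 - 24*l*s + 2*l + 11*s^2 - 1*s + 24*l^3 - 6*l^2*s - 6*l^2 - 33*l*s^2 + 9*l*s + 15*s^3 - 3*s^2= 24*l^3 - 2*l^2 - 2*l + 15*s^3 + s^2*(8 - 33*l) + s*(-6*l^2 - 15*l + 1)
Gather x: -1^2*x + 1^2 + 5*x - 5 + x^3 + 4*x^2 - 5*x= x^3 + 4*x^2 - x - 4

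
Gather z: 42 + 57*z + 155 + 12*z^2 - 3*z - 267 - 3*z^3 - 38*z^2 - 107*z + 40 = -3*z^3 - 26*z^2 - 53*z - 30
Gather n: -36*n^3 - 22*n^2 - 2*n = -36*n^3 - 22*n^2 - 2*n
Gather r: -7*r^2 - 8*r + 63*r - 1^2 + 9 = -7*r^2 + 55*r + 8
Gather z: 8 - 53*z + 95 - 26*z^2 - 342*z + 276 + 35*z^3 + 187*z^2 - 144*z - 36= 35*z^3 + 161*z^2 - 539*z + 343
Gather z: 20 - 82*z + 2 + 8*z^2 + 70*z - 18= 8*z^2 - 12*z + 4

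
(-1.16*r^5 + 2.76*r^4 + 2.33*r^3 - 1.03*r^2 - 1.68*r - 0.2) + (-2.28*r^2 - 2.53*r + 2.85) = -1.16*r^5 + 2.76*r^4 + 2.33*r^3 - 3.31*r^2 - 4.21*r + 2.65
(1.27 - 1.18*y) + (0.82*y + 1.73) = 3.0 - 0.36*y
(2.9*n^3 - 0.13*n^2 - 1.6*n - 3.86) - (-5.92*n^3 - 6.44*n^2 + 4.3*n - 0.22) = 8.82*n^3 + 6.31*n^2 - 5.9*n - 3.64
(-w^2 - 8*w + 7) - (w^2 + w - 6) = -2*w^2 - 9*w + 13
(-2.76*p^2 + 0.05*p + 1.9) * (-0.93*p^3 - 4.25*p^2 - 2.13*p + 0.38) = 2.5668*p^5 + 11.6835*p^4 + 3.8993*p^3 - 9.2303*p^2 - 4.028*p + 0.722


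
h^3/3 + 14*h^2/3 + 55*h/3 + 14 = (h/3 + 1/3)*(h + 6)*(h + 7)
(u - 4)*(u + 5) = u^2 + u - 20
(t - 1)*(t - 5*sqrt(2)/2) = t^2 - 5*sqrt(2)*t/2 - t + 5*sqrt(2)/2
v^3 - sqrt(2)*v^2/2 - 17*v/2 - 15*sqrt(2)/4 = (v - 5*sqrt(2)/2)*(v + sqrt(2)/2)*(v + 3*sqrt(2)/2)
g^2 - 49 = (g - 7)*(g + 7)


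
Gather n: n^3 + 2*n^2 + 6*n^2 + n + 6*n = n^3 + 8*n^2 + 7*n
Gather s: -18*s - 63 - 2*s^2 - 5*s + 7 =-2*s^2 - 23*s - 56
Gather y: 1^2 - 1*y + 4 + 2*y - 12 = y - 7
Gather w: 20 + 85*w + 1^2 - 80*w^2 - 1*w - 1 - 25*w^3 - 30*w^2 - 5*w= -25*w^3 - 110*w^2 + 79*w + 20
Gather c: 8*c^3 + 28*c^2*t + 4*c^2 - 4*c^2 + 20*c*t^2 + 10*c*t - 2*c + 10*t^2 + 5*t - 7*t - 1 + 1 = 8*c^3 + 28*c^2*t + c*(20*t^2 + 10*t - 2) + 10*t^2 - 2*t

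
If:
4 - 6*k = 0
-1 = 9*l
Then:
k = 2/3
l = -1/9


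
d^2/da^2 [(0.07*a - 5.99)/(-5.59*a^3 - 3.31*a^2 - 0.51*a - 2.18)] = (-13.124202*a^5 + 2238.34221*a^4 + 1772.183208*a^3 + 506.459988*a^2 - 374.271078*a - 83.173634)/(174.676879*a^9 + 310.293633*a^8 + 231.54339*a^7 + 297.246139*a^6 + 263.142642*a^5 + 111.525459*a^4 + 101.910747*a^3 + 48.892386*a^2 + 7.271172*a + 10.360232)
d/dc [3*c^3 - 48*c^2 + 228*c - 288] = 9*c^2 - 96*c + 228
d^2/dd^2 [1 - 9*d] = 0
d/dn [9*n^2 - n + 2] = 18*n - 1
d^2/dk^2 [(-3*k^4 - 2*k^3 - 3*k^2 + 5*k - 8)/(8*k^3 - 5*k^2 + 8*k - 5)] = 2*(-155*k^6 + 1344*k^5 - 4377*k^4 + 2287*k^3 - 921*k^2 - 525*k - 187)/(512*k^9 - 960*k^8 + 2136*k^7 - 3005*k^6 + 3336*k^5 - 3255*k^4 + 2312*k^3 - 1335*k^2 + 600*k - 125)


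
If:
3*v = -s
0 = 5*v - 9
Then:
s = -27/5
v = 9/5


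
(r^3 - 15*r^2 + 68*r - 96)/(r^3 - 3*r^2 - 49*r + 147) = (r^2 - 12*r + 32)/(r^2 - 49)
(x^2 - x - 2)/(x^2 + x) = (x - 2)/x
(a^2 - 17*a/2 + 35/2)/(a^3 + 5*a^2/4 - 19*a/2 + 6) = 2*(2*a^2 - 17*a + 35)/(4*a^3 + 5*a^2 - 38*a + 24)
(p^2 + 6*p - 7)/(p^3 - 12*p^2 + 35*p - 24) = (p + 7)/(p^2 - 11*p + 24)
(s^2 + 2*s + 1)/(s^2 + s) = (s + 1)/s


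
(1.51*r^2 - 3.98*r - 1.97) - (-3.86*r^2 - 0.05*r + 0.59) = 5.37*r^2 - 3.93*r - 2.56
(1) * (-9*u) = -9*u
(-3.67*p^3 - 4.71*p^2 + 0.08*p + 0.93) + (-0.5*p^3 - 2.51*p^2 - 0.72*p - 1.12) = -4.17*p^3 - 7.22*p^2 - 0.64*p - 0.19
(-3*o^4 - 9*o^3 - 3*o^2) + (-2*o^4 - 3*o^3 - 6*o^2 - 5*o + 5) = -5*o^4 - 12*o^3 - 9*o^2 - 5*o + 5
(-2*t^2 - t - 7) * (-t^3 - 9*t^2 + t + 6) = 2*t^5 + 19*t^4 + 14*t^3 + 50*t^2 - 13*t - 42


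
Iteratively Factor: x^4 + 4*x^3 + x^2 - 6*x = (x + 3)*(x^3 + x^2 - 2*x) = (x + 2)*(x + 3)*(x^2 - x) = (x - 1)*(x + 2)*(x + 3)*(x)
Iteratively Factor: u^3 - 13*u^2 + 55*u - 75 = (u - 3)*(u^2 - 10*u + 25) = (u - 5)*(u - 3)*(u - 5)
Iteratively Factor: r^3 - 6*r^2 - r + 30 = (r + 2)*(r^2 - 8*r + 15) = (r - 3)*(r + 2)*(r - 5)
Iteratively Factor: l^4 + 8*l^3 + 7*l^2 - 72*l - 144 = (l + 4)*(l^3 + 4*l^2 - 9*l - 36) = (l + 3)*(l + 4)*(l^2 + l - 12) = (l - 3)*(l + 3)*(l + 4)*(l + 4)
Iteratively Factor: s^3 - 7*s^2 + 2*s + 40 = (s + 2)*(s^2 - 9*s + 20) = (s - 5)*(s + 2)*(s - 4)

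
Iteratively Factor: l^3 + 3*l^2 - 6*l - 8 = (l - 2)*(l^2 + 5*l + 4) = (l - 2)*(l + 1)*(l + 4)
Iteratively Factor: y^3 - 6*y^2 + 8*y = (y - 4)*(y^2 - 2*y) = (y - 4)*(y - 2)*(y)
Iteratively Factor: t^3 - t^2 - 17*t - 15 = (t + 1)*(t^2 - 2*t - 15) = (t + 1)*(t + 3)*(t - 5)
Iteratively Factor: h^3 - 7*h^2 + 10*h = (h)*(h^2 - 7*h + 10) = h*(h - 5)*(h - 2)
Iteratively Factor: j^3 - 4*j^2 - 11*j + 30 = (j + 3)*(j^2 - 7*j + 10) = (j - 2)*(j + 3)*(j - 5)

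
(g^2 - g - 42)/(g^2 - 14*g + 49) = (g + 6)/(g - 7)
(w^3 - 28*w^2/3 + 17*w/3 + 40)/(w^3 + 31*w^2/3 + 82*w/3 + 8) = (3*w^3 - 28*w^2 + 17*w + 120)/(3*w^3 + 31*w^2 + 82*w + 24)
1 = 1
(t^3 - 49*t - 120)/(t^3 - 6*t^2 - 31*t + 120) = (t + 3)/(t - 3)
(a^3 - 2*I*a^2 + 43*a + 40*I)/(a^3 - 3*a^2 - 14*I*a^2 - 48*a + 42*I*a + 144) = (a^2 + 6*I*a - 5)/(a^2 + a*(-3 - 6*I) + 18*I)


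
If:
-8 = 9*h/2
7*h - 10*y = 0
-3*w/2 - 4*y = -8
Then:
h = -16/9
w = 1168/135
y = -56/45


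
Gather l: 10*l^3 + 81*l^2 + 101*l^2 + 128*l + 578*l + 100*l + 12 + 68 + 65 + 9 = 10*l^3 + 182*l^2 + 806*l + 154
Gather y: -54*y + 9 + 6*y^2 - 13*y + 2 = 6*y^2 - 67*y + 11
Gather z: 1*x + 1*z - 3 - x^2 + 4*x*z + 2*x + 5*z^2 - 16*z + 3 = -x^2 + 3*x + 5*z^2 + z*(4*x - 15)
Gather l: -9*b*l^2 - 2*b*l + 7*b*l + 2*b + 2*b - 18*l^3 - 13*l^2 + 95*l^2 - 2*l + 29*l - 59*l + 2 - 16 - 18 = 4*b - 18*l^3 + l^2*(82 - 9*b) + l*(5*b - 32) - 32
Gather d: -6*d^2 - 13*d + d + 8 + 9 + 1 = -6*d^2 - 12*d + 18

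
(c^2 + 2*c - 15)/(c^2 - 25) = (c - 3)/(c - 5)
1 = 1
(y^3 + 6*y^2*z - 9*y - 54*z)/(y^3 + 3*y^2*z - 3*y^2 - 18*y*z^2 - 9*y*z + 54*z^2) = (y + 3)/(y - 3*z)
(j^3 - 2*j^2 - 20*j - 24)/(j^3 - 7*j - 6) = (j^2 - 4*j - 12)/(j^2 - 2*j - 3)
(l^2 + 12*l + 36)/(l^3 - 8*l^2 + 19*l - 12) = (l^2 + 12*l + 36)/(l^3 - 8*l^2 + 19*l - 12)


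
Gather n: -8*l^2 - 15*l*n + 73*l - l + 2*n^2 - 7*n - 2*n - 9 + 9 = -8*l^2 + 72*l + 2*n^2 + n*(-15*l - 9)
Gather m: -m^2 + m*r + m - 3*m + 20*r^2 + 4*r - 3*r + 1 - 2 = -m^2 + m*(r - 2) + 20*r^2 + r - 1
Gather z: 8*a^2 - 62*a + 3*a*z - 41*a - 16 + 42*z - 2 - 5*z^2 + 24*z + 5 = 8*a^2 - 103*a - 5*z^2 + z*(3*a + 66) - 13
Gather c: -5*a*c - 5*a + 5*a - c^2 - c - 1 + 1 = -c^2 + c*(-5*a - 1)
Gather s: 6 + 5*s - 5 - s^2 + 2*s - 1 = -s^2 + 7*s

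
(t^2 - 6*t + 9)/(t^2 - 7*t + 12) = (t - 3)/(t - 4)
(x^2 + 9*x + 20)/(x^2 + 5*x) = (x + 4)/x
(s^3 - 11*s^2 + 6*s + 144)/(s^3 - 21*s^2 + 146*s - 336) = (s + 3)/(s - 7)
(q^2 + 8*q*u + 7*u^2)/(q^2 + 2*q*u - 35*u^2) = (q + u)/(q - 5*u)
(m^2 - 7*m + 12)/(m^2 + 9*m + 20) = (m^2 - 7*m + 12)/(m^2 + 9*m + 20)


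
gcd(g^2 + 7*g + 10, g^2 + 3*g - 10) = g + 5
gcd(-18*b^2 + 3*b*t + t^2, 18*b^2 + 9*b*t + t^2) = 6*b + t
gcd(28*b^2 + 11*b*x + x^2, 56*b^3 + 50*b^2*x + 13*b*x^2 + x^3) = 28*b^2 + 11*b*x + x^2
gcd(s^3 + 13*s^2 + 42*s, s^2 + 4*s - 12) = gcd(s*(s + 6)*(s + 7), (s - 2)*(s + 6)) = s + 6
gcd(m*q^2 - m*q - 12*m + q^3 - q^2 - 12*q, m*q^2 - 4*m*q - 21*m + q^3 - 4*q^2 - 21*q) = m*q + 3*m + q^2 + 3*q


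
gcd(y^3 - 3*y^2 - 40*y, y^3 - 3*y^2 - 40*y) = y^3 - 3*y^2 - 40*y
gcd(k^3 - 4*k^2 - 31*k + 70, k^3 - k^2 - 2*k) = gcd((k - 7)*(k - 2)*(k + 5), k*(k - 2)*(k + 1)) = k - 2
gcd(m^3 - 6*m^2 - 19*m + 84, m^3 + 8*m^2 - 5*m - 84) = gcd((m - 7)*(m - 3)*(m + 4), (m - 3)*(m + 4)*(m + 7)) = m^2 + m - 12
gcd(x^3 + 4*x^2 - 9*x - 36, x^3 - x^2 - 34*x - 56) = x + 4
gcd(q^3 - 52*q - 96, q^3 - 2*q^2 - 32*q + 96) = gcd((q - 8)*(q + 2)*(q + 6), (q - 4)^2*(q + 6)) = q + 6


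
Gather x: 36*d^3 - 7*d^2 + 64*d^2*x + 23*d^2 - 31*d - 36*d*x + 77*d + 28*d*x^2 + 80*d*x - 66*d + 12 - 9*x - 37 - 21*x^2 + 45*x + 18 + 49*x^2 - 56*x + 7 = 36*d^3 + 16*d^2 - 20*d + x^2*(28*d + 28) + x*(64*d^2 + 44*d - 20)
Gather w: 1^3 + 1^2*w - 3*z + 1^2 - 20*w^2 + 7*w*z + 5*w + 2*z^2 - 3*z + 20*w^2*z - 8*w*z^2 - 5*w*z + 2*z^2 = w^2*(20*z - 20) + w*(-8*z^2 + 2*z + 6) + 4*z^2 - 6*z + 2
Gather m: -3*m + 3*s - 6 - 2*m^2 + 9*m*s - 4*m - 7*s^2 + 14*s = -2*m^2 + m*(9*s - 7) - 7*s^2 + 17*s - 6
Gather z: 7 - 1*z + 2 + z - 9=0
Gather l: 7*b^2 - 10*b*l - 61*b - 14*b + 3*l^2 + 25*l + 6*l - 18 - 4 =7*b^2 - 75*b + 3*l^2 + l*(31 - 10*b) - 22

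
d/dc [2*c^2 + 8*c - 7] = 4*c + 8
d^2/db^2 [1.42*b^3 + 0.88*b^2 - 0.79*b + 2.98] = 8.52*b + 1.76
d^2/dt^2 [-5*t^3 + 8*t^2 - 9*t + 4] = 16 - 30*t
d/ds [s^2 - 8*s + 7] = 2*s - 8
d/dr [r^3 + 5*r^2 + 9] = r*(3*r + 10)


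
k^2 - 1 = (k - 1)*(k + 1)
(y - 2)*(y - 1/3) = y^2 - 7*y/3 + 2/3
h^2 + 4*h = h*(h + 4)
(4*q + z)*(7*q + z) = 28*q^2 + 11*q*z + z^2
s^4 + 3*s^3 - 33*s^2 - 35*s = s*(s - 5)*(s + 1)*(s + 7)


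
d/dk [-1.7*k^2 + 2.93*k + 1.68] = 2.93 - 3.4*k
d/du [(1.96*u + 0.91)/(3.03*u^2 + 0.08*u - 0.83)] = (5.9388*u^2 + 0.1568*u - (1.96*u + 0.91)*(6.06*u + 0.08) - 1.6268)/(3.03*u^2 + 0.08*u - 0.83)^2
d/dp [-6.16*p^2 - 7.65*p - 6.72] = -12.32*p - 7.65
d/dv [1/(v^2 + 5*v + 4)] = (-2*v - 5)/(v^2 + 5*v + 4)^2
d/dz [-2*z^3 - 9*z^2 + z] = -6*z^2 - 18*z + 1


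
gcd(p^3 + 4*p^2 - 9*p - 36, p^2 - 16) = p + 4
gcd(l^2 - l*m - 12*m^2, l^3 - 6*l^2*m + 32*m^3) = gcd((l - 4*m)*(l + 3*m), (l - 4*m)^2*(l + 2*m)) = l - 4*m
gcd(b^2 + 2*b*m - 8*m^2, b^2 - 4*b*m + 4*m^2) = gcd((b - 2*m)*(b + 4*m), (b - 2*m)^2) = b - 2*m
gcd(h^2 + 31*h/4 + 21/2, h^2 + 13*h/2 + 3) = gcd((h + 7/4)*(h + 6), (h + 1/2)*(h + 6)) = h + 6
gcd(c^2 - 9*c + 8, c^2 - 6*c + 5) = c - 1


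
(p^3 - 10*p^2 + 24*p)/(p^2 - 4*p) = p - 6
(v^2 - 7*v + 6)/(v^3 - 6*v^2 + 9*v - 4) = (v - 6)/(v^2 - 5*v + 4)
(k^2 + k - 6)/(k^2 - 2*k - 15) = (k - 2)/(k - 5)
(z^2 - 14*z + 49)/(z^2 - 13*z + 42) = (z - 7)/(z - 6)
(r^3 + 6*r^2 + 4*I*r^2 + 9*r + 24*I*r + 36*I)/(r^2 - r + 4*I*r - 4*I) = (r^2 + 6*r + 9)/(r - 1)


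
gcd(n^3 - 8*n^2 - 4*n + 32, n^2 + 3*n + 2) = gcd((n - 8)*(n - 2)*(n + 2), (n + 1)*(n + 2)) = n + 2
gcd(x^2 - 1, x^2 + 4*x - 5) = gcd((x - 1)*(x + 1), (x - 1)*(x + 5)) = x - 1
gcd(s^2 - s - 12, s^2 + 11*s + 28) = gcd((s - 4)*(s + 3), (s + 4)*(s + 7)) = 1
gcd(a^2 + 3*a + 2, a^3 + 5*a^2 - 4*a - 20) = a + 2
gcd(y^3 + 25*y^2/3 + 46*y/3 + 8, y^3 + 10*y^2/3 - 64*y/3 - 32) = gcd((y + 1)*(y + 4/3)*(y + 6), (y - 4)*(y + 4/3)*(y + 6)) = y^2 + 22*y/3 + 8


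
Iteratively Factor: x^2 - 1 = (x - 1)*(x + 1)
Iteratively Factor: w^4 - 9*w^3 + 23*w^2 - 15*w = (w)*(w^3 - 9*w^2 + 23*w - 15) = w*(w - 3)*(w^2 - 6*w + 5) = w*(w - 3)*(w - 1)*(w - 5)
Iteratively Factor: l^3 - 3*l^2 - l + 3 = (l + 1)*(l^2 - 4*l + 3) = (l - 3)*(l + 1)*(l - 1)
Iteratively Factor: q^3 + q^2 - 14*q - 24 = (q + 2)*(q^2 - q - 12) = (q + 2)*(q + 3)*(q - 4)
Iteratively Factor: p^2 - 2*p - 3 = (p + 1)*(p - 3)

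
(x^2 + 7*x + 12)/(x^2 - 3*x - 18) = (x + 4)/(x - 6)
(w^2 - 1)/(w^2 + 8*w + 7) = (w - 1)/(w + 7)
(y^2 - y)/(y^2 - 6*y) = (y - 1)/(y - 6)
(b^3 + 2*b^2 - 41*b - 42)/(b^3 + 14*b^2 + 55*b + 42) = (b - 6)/(b + 6)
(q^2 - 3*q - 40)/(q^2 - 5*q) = (q^2 - 3*q - 40)/(q*(q - 5))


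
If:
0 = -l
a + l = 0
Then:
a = 0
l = 0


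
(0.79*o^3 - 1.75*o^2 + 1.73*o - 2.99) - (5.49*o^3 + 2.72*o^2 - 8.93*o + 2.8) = -4.7*o^3 - 4.47*o^2 + 10.66*o - 5.79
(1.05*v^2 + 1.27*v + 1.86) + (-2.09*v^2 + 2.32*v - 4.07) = -1.04*v^2 + 3.59*v - 2.21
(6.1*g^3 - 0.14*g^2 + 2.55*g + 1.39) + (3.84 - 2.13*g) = 6.1*g^3 - 0.14*g^2 + 0.42*g + 5.23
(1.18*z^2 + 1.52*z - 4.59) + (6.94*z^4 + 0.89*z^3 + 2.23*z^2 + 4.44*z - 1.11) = 6.94*z^4 + 0.89*z^3 + 3.41*z^2 + 5.96*z - 5.7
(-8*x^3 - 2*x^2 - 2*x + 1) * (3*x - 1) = -24*x^4 + 2*x^3 - 4*x^2 + 5*x - 1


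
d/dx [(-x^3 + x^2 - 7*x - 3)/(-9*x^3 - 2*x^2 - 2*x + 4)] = (11*x^4 - 122*x^3 - 109*x^2 - 4*x - 34)/(81*x^6 + 36*x^5 + 40*x^4 - 64*x^3 - 12*x^2 - 16*x + 16)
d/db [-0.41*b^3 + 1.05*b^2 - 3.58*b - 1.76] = -1.23*b^2 + 2.1*b - 3.58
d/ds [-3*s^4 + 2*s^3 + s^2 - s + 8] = -12*s^3 + 6*s^2 + 2*s - 1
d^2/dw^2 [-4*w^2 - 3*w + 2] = -8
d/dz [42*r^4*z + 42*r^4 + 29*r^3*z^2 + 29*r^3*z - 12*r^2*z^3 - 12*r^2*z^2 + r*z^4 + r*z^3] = r*(42*r^3 + 58*r^2*z + 29*r^2 - 36*r*z^2 - 24*r*z + 4*z^3 + 3*z^2)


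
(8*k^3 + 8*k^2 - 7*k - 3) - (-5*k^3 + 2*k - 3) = 13*k^3 + 8*k^2 - 9*k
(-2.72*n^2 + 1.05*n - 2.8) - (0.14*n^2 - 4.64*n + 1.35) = -2.86*n^2 + 5.69*n - 4.15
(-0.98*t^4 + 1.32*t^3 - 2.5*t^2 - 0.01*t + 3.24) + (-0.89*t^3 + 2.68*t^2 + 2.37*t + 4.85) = -0.98*t^4 + 0.43*t^3 + 0.18*t^2 + 2.36*t + 8.09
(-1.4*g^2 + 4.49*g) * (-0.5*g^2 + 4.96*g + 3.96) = 0.7*g^4 - 9.189*g^3 + 16.7264*g^2 + 17.7804*g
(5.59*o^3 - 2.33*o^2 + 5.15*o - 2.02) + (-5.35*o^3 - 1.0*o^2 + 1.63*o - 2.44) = 0.24*o^3 - 3.33*o^2 + 6.78*o - 4.46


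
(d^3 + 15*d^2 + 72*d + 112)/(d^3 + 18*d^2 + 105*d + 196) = (d + 4)/(d + 7)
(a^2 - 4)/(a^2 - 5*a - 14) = (a - 2)/(a - 7)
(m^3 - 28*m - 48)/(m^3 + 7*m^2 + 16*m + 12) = (m^2 - 2*m - 24)/(m^2 + 5*m + 6)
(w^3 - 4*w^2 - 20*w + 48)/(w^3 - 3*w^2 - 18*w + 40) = (w - 6)/(w - 5)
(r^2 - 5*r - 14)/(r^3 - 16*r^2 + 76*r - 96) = (r^2 - 5*r - 14)/(r^3 - 16*r^2 + 76*r - 96)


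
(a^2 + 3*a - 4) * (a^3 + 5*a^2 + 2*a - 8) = a^5 + 8*a^4 + 13*a^3 - 22*a^2 - 32*a + 32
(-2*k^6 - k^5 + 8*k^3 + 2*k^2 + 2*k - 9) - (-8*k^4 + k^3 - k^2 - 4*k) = -2*k^6 - k^5 + 8*k^4 + 7*k^3 + 3*k^2 + 6*k - 9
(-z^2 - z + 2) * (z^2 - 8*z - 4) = -z^4 + 7*z^3 + 14*z^2 - 12*z - 8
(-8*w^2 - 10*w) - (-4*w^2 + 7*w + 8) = -4*w^2 - 17*w - 8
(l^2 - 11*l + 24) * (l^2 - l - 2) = l^4 - 12*l^3 + 33*l^2 - 2*l - 48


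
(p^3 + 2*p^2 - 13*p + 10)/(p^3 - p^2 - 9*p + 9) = (p^2 + 3*p - 10)/(p^2 - 9)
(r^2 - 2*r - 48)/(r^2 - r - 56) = (r + 6)/(r + 7)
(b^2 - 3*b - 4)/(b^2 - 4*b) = (b + 1)/b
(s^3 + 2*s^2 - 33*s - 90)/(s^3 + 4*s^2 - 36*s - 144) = (s^2 + 8*s + 15)/(s^2 + 10*s + 24)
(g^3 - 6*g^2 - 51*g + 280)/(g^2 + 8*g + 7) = (g^2 - 13*g + 40)/(g + 1)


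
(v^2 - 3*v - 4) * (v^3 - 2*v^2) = v^5 - 5*v^4 + 2*v^3 + 8*v^2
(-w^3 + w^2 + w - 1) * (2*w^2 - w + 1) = -2*w^5 + 3*w^4 - 2*w^2 + 2*w - 1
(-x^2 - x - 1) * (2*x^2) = -2*x^4 - 2*x^3 - 2*x^2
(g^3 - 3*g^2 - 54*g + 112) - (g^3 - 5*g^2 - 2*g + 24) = 2*g^2 - 52*g + 88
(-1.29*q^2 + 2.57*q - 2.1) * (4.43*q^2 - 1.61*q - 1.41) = -5.7147*q^4 + 13.462*q^3 - 11.6218*q^2 - 0.242699999999999*q + 2.961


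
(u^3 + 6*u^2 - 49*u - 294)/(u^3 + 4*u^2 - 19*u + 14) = (u^2 - u - 42)/(u^2 - 3*u + 2)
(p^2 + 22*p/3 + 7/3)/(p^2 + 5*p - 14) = (p + 1/3)/(p - 2)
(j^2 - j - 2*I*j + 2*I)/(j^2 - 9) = (j^2 - j - 2*I*j + 2*I)/(j^2 - 9)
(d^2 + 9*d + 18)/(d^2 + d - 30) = (d + 3)/(d - 5)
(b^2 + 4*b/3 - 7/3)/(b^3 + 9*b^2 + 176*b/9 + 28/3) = 3*(b - 1)/(3*b^2 + 20*b + 12)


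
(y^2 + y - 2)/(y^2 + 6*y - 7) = (y + 2)/(y + 7)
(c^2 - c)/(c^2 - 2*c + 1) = c/(c - 1)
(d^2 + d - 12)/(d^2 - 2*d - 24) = (d - 3)/(d - 6)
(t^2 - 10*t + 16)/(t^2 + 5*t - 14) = (t - 8)/(t + 7)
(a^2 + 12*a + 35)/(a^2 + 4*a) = (a^2 + 12*a + 35)/(a*(a + 4))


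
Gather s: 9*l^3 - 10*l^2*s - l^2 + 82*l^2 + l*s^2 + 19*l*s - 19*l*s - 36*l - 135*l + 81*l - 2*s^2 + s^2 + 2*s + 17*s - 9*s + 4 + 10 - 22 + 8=9*l^3 + 81*l^2 - 90*l + s^2*(l - 1) + s*(10 - 10*l^2)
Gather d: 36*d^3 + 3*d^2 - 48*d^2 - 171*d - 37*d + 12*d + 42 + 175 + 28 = 36*d^3 - 45*d^2 - 196*d + 245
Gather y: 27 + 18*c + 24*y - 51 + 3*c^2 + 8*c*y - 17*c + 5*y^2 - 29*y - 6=3*c^2 + c + 5*y^2 + y*(8*c - 5) - 30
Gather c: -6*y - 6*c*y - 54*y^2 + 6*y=-6*c*y - 54*y^2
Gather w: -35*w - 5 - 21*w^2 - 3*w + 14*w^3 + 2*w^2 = 14*w^3 - 19*w^2 - 38*w - 5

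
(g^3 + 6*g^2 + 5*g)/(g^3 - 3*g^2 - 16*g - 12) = g*(g + 5)/(g^2 - 4*g - 12)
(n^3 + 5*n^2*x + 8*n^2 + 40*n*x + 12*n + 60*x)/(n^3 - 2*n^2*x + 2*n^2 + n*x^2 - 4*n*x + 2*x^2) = (n^2 + 5*n*x + 6*n + 30*x)/(n^2 - 2*n*x + x^2)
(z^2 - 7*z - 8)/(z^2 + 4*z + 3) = (z - 8)/(z + 3)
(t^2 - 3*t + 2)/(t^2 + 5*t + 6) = (t^2 - 3*t + 2)/(t^2 + 5*t + 6)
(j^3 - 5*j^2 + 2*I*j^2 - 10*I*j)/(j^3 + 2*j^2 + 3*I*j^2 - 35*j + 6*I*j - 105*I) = j*(j + 2*I)/(j^2 + j*(7 + 3*I) + 21*I)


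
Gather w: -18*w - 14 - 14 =-18*w - 28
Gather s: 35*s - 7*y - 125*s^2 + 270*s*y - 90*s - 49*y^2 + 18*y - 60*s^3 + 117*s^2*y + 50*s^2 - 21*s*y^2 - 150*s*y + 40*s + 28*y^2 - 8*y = -60*s^3 + s^2*(117*y - 75) + s*(-21*y^2 + 120*y - 15) - 21*y^2 + 3*y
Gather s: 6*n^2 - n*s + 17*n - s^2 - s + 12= 6*n^2 + 17*n - s^2 + s*(-n - 1) + 12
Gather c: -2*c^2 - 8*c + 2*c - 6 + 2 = -2*c^2 - 6*c - 4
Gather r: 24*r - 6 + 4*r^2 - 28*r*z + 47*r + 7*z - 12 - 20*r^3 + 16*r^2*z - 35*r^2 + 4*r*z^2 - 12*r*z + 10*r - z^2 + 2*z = -20*r^3 + r^2*(16*z - 31) + r*(4*z^2 - 40*z + 81) - z^2 + 9*z - 18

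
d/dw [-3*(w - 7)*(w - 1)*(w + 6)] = -9*w^2 + 12*w + 123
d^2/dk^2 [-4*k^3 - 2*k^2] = -24*k - 4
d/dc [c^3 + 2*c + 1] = 3*c^2 + 2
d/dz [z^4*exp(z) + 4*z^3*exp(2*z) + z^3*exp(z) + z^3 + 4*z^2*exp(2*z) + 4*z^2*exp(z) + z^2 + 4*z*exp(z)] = z^4*exp(z) + 8*z^3*exp(2*z) + 5*z^3*exp(z) + 20*z^2*exp(2*z) + 7*z^2*exp(z) + 3*z^2 + 8*z*exp(2*z) + 12*z*exp(z) + 2*z + 4*exp(z)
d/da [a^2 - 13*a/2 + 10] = 2*a - 13/2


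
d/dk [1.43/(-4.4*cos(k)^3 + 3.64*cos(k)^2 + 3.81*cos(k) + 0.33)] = (-18.876*cos(k)^2 + 10.4104*cos(k) + 5.4483)*sin(k)/(-4.4*cos(k)^3 + 3.64*cos(k)^2 + 3.81*cos(k) + 0.33)^2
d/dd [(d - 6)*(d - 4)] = 2*d - 10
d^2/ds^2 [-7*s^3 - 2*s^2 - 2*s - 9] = -42*s - 4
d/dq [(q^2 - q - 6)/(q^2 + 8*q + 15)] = 3*(3*q^2 + 14*q + 11)/(q^4 + 16*q^3 + 94*q^2 + 240*q + 225)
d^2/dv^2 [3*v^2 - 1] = 6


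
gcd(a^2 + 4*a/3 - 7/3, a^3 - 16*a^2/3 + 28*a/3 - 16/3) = 1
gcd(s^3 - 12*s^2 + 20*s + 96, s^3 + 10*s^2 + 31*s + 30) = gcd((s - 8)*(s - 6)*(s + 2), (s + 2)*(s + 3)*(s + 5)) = s + 2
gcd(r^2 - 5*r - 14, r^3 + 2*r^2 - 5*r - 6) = 1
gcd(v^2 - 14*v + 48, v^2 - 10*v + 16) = v - 8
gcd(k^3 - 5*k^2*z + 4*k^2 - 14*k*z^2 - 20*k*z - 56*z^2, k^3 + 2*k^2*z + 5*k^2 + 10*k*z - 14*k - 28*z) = k + 2*z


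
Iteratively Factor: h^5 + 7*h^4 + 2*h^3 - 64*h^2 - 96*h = (h)*(h^4 + 7*h^3 + 2*h^2 - 64*h - 96) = h*(h + 4)*(h^3 + 3*h^2 - 10*h - 24) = h*(h + 4)^2*(h^2 - h - 6) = h*(h + 2)*(h + 4)^2*(h - 3)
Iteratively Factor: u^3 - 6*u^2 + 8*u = (u)*(u^2 - 6*u + 8) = u*(u - 4)*(u - 2)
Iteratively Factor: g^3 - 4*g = (g + 2)*(g^2 - 2*g) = g*(g + 2)*(g - 2)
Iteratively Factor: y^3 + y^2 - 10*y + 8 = (y - 1)*(y^2 + 2*y - 8) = (y - 1)*(y + 4)*(y - 2)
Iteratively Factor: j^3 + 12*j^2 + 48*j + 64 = (j + 4)*(j^2 + 8*j + 16) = (j + 4)^2*(j + 4)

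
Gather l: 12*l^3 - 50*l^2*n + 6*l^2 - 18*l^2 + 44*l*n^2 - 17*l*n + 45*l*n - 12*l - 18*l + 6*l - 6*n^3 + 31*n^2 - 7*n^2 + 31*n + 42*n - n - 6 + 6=12*l^3 + l^2*(-50*n - 12) + l*(44*n^2 + 28*n - 24) - 6*n^3 + 24*n^2 + 72*n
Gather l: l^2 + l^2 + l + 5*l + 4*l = 2*l^2 + 10*l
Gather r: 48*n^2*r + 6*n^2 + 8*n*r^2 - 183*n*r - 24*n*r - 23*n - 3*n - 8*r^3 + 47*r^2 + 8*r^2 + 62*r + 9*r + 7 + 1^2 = 6*n^2 - 26*n - 8*r^3 + r^2*(8*n + 55) + r*(48*n^2 - 207*n + 71) + 8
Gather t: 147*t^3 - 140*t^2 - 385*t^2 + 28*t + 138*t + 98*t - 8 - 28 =147*t^3 - 525*t^2 + 264*t - 36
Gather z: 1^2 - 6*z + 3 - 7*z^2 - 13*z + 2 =-7*z^2 - 19*z + 6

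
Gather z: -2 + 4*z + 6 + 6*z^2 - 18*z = 6*z^2 - 14*z + 4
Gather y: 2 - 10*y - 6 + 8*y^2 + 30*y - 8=8*y^2 + 20*y - 12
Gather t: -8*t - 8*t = -16*t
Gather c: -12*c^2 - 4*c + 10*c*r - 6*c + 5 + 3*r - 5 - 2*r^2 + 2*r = -12*c^2 + c*(10*r - 10) - 2*r^2 + 5*r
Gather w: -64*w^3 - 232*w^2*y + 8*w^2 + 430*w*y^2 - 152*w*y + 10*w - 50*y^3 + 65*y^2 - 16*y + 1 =-64*w^3 + w^2*(8 - 232*y) + w*(430*y^2 - 152*y + 10) - 50*y^3 + 65*y^2 - 16*y + 1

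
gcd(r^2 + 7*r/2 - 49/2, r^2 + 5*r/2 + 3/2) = 1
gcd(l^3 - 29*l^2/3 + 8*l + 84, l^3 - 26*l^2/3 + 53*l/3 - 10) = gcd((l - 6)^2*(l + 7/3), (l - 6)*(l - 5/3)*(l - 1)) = l - 6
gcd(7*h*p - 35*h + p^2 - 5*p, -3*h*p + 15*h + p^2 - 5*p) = p - 5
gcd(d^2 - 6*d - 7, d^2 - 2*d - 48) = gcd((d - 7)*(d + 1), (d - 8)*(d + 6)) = 1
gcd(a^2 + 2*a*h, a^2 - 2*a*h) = a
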